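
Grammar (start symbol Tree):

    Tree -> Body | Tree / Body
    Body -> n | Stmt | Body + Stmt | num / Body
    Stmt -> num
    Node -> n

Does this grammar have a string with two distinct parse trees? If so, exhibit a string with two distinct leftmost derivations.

Witness: num / n

Derivation 1: Tree ⇒ Body ⇒ num / Body ⇒ num / n
Derivation 2: Tree ⇒ Tree / Body ⇒ Body / Body ⇒ Stmt / Body ⇒ num / Body ⇒ num / n

Two distinct leftmost derivations for the same string.

Ambiguous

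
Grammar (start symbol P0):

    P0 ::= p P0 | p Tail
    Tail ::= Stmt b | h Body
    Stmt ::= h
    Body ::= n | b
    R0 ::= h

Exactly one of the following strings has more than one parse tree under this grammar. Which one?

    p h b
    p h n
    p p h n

p h b: 2 trees
p h n: 1 tree
p p h n: 1 tree

p h b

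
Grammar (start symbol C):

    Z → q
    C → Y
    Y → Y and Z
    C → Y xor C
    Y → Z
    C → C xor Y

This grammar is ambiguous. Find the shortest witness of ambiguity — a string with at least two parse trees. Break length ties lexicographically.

q xor q

length 1: no string has ≥2 trees
length 3: q xor q has 2 parse trees

Two derivations of q xor q:
  C ⇒ Y xor C ⇒ Z xor C ⇒ q xor C ⇒ q xor Y ⇒ q xor Z ⇒ q xor q
  C ⇒ C xor Y ⇒ Y xor Y ⇒ Z xor Y ⇒ q xor Y ⇒ q xor Z ⇒ q xor q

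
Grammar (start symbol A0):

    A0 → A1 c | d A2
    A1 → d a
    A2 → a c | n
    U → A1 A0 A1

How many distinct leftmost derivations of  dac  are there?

Parse trees for dac:
  [A0 [A1 d a] c]
  [A0 d [A2 a c]]

2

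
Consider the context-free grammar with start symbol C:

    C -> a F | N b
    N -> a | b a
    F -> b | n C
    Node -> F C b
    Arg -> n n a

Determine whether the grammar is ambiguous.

Ambiguous

Witness: a b

Derivation 1: C ⇒ a F ⇒ a b
Derivation 2: C ⇒ N b ⇒ a b

Two distinct leftmost derivations for the same string.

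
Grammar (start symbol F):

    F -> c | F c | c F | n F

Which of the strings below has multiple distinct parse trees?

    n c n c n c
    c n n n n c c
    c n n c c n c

c n n n n c c

n c n c n c: 1 tree
c n n n n c c: 7 trees
c n n c c n c: 1 tree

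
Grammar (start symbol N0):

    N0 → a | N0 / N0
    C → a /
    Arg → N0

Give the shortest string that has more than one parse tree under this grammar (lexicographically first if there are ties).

a / a / a

length 1: no string has ≥2 trees
length 3: no string has ≥2 trees
length 5: a / a / a has 2 parse trees

Two derivations of a / a / a:
  N0 ⇒ N0 / N0 ⇒ a / N0 ⇒ a / N0 / N0 ⇒ a / a / N0 ⇒ a / a / a
  N0 ⇒ N0 / N0 ⇒ N0 / N0 / N0 ⇒ a / N0 / N0 ⇒ a / a / N0 ⇒ a / a / a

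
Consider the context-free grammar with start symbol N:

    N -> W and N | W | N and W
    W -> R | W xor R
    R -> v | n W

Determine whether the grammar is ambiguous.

Ambiguous

Witness: v and v

Derivation 1: N ⇒ W and N ⇒ R and N ⇒ v and N ⇒ v and W ⇒ v and R ⇒ v and v
Derivation 2: N ⇒ N and W ⇒ W and W ⇒ R and W ⇒ v and W ⇒ v and R ⇒ v and v

Two distinct leftmost derivations for the same string.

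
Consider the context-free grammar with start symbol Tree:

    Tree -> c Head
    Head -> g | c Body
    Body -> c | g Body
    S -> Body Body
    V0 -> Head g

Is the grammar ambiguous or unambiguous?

Unambiguous

(S, V0 are unreachable from Tree, so their rules don't affect L(Tree).) Each reachable nonterminal has at most one production per leading terminal, and all productions are right-linear; the derivation is determined token-by-token.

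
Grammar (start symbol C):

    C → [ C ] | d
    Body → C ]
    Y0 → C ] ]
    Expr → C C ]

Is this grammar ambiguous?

Unambiguous

Only C is reachable from C; ignoring the rest: L(C) is { openⁿ atom closeⁿ : n ≥ 0 }. The bracket depth fixes n, and the derivation is forced at every step.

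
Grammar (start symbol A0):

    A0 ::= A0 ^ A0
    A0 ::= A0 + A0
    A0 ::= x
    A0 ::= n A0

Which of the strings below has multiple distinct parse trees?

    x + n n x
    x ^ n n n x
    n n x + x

n n x + x

x + n n x: 1 tree
x ^ n n n x: 1 tree
n n x + x: 3 trees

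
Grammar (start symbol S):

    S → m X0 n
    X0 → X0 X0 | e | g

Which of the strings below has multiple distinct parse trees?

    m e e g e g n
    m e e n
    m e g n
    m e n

m e e g e g n: 14 trees
m e e n: 1 tree
m e g n: 1 tree
m e n: 1 tree

m e e g e g n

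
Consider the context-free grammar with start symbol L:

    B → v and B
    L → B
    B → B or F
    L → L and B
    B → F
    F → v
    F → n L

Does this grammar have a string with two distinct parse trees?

Witness: v and v

Derivation 1: L ⇒ B ⇒ v and B ⇒ v and F ⇒ v and v
Derivation 2: L ⇒ L and B ⇒ B and B ⇒ F and B ⇒ v and B ⇒ v and F ⇒ v and v

Two distinct leftmost derivations for the same string.

Ambiguous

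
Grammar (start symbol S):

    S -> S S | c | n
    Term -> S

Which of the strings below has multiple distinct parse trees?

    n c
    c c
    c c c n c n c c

c c c n c n c c

n c: 1 tree
c c: 1 tree
c c c n c n c c: 429 trees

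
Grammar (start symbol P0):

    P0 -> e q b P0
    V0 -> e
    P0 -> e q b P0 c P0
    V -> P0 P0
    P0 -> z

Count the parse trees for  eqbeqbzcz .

Parse trees for eqbeqbzcz:
  [P0 e q b [P0 e q b [P0 z] c [P0 z]]]
  [P0 e q b [P0 e q b [P0 z]] c [P0 z]]

2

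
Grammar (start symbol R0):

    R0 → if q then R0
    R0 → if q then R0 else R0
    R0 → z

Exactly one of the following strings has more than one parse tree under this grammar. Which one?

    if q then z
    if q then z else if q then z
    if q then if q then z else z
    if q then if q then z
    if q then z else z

if q then if q then z else z

if q then z: 1 tree
if q then z else if q then z: 1 tree
if q then if q then z else z: 2 trees
if q then if q then z: 1 tree
if q then z else z: 1 tree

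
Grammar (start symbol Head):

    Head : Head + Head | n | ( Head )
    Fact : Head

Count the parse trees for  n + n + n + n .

5

Parse trees for n + n + n + n:
  [Head [Head n] + [Head [Head n] + [Head [Head n] + [Head n]]]]
  [Head [Head n] + [Head [Head [Head n] + [Head n]] + [Head n]]]
  [Head [Head [Head n] + [Head n]] + [Head [Head n] + [Head n]]]
  [Head [Head [Head n] + [Head [Head n] + [Head n]]] + [Head n]]
  [Head [Head [Head [Head n] + [Head n]] + [Head n]] + [Head n]]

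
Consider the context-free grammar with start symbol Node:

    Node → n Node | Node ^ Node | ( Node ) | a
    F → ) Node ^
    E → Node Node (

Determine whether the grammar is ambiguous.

Witness: n a ^ a

Derivation 1: Node ⇒ n Node ⇒ n Node ^ Node ⇒ n a ^ Node ⇒ n a ^ a
Derivation 2: Node ⇒ Node ^ Node ⇒ n Node ^ Node ⇒ n a ^ Node ⇒ n a ^ a

Two distinct leftmost derivations for the same string.

Ambiguous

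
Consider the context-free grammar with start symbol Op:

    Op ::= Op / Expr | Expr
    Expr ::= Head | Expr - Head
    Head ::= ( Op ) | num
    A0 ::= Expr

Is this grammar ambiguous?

Unambiguous

(A0 is unreachable from Op, so its rules don't affect L(Op).) The grammar is stratified — Op handles '/' (left-recursive), Expr handles '-', Head atoms. Each operator has a fixed associativity and precedence level, so every string has one parse.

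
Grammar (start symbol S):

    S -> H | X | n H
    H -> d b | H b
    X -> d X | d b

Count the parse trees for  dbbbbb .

Parse trees for dbbbbb:
  [S [H [H [H [H [H d b] b] b] b] b]]

1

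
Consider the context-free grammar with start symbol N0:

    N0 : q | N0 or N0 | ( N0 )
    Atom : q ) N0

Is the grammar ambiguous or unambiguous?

Ambiguous

Witness: q or q or q

Derivation 1: N0 ⇒ N0 or N0 ⇒ q or N0 ⇒ q or N0 or N0 ⇒ q or q or N0 ⇒ q or q or q
Derivation 2: N0 ⇒ N0 or N0 ⇒ N0 or N0 or N0 ⇒ q or N0 or N0 ⇒ q or q or N0 ⇒ q or q or q

Two distinct leftmost derivations for the same string.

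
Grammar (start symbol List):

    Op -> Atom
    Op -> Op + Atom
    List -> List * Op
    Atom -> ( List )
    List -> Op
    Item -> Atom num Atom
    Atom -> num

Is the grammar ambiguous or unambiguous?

(Item is unreachable from List, so its rules don't affect L(List).) This is a standard precedence ladder (List over Op over Atom), with each level left-recursive on its own operator ('*' at List, '+' at Op). That structure is LR(1), hence unambiguous.

Unambiguous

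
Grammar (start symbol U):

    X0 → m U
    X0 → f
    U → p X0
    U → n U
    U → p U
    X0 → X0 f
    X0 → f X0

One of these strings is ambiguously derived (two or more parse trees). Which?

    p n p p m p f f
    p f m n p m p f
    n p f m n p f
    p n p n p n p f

p n p p m p f f: 3 trees
p f m n p m p f: 1 tree
n p f m n p f: 1 tree
p n p n p n p f: 1 tree

p n p p m p f f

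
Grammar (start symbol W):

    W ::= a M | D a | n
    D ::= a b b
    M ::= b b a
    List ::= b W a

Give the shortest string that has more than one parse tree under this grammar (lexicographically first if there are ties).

a b b a

length 1: no string has ≥2 trees
length 4: a b b a has 2 parse trees

Two derivations of a b b a:
  W ⇒ a M ⇒ a b b a
  W ⇒ D a ⇒ a b b a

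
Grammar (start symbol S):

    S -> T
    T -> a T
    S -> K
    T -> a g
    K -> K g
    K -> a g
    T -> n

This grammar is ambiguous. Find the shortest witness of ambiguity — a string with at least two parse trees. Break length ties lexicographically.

a g

length 1: no string has ≥2 trees
length 2: a g has 2 parse trees

Two derivations of a g:
  S ⇒ T ⇒ a g
  S ⇒ K ⇒ a g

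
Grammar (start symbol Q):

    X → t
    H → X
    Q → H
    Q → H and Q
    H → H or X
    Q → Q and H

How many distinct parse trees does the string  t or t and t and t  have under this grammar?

Parse trees for t or t and t and t:
  [Q [H [H [X t]] or [X t]] and [Q [H [X t]] and [Q [H [X t]]]]]
  [Q [H [H [X t]] or [X t]] and [Q [Q [H [X t]]] and [H [X t]]]]
  [Q [Q [H [H [X t]] or [X t]] and [Q [H [X t]]]] and [H [X t]]]
  [Q [Q [Q [H [H [X t]] or [X t]]] and [H [X t]]] and [H [X t]]]

4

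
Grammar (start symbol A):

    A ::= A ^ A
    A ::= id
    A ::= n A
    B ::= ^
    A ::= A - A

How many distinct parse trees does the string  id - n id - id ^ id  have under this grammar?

Parse trees for id - n id - id ^ id (showing first 6 of 9):
  [A [A [A id] - [A n [A [A id] - [A id]]]] ^ [A id]]
  [A [A [A id] - [A [A n [A id]] - [A id]]] ^ [A id]]
  [A [A [A [A id] - [A n [A id]]] - [A id]] ^ [A id]]
  [A [A id] - [A [A n [A [A id] - [A id]]] ^ [A id]]]
  [A [A id] - [A [A [A n [A id]] - [A id]] ^ [A id]]]
  [A [A id] - [A n [A [A [A id] - [A id]] ^ [A id]]]]

9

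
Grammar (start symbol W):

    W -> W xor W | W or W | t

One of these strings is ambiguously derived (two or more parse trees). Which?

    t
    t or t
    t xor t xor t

t: 1 tree
t or t: 1 tree
t xor t xor t: 2 trees

t xor t xor t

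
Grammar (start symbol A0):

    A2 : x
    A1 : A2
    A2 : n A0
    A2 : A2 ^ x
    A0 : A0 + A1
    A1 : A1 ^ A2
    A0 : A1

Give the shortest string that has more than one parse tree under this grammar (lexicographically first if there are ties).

length 1: no string has ≥2 trees
length 2: no string has ≥2 trees
length 3: x ^ x has 2 parse trees

Two derivations of x ^ x:
  A0 ⇒ A1 ⇒ A2 ⇒ A2 ^ x ⇒ x ^ x
  A0 ⇒ A1 ⇒ A1 ^ A2 ⇒ A2 ^ A2 ⇒ x ^ A2 ⇒ x ^ x

x ^ x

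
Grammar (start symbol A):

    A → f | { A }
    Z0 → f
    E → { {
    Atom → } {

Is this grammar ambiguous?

(Z0, E, Atom are unreachable from A, so their rules don't affect L(A).) L(A) is { openⁿ atom closeⁿ : n ≥ 0 }. The bracket depth fixes n, and the derivation is forced at every step.

Unambiguous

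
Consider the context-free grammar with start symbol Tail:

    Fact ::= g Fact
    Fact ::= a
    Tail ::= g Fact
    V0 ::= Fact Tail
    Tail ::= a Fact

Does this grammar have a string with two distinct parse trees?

Unambiguous

Only Tail, Fact are reachable from Tail; ignoring the rest: Each reachable nonterminal has at most one production per leading terminal, and all productions are right-linear; the derivation is determined token-by-token.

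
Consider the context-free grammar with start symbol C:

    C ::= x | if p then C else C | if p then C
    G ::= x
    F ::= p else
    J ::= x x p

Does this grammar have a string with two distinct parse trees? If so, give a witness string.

Witness: if p then if p then x else x

Derivation 1: C ⇒ if p then C else C ⇒ if p then if p then C else C ⇒ if p then if p then x else C ⇒ if p then if p then x else x
Derivation 2: C ⇒ if p then C ⇒ if p then if p then C else C ⇒ if p then if p then x else C ⇒ if p then if p then x else x

Two distinct leftmost derivations for the same string.

Ambiguous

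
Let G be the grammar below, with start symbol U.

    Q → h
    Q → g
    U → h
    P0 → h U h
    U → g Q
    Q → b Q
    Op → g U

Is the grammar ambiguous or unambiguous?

Unambiguous

Only U, Q are reachable from U; ignoring the rest: Restricted to the reachable nonterminals, every rule has the form A → t or A → t B, and no two rules for the same A share a first terminal. The grammar encodes a DFA — one run per string.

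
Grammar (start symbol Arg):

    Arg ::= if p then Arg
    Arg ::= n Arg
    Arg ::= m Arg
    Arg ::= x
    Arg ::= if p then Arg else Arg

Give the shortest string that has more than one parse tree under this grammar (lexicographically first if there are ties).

length 1: no string has ≥2 trees
length 2: no string has ≥2 trees
length 3: no string has ≥2 trees
length 4: no string has ≥2 trees
length 5: no string has ≥2 trees
length 6: no string has ≥2 trees
length 7: no string has ≥2 trees
length 8: no string has ≥2 trees
length 9: if p then if p then x else x has 2 parse trees

Two derivations of if p then if p then x else x:
  Arg ⇒ if p then Arg ⇒ if p then if p then Arg else Arg ⇒ if p then if p then x else Arg ⇒ if p then if p then x else x
  Arg ⇒ if p then Arg else Arg ⇒ if p then if p then Arg else Arg ⇒ if p then if p then x else Arg ⇒ if p then if p then x else x

if p then if p then x else x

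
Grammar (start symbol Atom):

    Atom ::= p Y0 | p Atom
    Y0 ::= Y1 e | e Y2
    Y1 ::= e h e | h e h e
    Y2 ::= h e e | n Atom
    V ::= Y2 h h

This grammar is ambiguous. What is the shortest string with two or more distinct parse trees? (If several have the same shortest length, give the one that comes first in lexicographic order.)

p e h e e

length 5: p e h e e has 2 parse trees

Two derivations of p e h e e:
  Atom ⇒ p Y0 ⇒ p Y1 e ⇒ p e h e e
  Atom ⇒ p Y0 ⇒ p e Y2 ⇒ p e h e e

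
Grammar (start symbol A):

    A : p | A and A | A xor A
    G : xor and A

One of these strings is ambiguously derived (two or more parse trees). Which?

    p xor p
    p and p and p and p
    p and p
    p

p xor p: 1 tree
p and p and p and p: 5 trees
p and p: 1 tree
p: 1 tree

p and p and p and p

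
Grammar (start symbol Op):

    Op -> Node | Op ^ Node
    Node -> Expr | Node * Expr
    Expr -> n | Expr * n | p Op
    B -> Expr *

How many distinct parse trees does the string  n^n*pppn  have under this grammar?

1

Parse trees for n^n*pppn:
  [Op [Op [Node [Expr n]]] ^ [Node [Node [Expr n]] * [Expr p [Op [Node [Expr p [Op [Node [Expr p [Op [Node [Expr n]]]]]]]]]]]]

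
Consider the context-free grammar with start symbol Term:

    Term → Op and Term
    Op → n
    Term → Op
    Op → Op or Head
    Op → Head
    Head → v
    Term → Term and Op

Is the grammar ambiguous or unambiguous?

Witness: n and n

Derivation 1: Term ⇒ Op and Term ⇒ n and Term ⇒ n and Op ⇒ n and n
Derivation 2: Term ⇒ Term and Op ⇒ Op and Op ⇒ n and Op ⇒ n and n

Two distinct leftmost derivations for the same string.

Ambiguous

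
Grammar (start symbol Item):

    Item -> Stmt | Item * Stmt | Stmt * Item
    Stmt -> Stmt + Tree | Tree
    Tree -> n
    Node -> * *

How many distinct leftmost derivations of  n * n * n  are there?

Parse trees for n * n * n:
  [Item [Item [Item [Stmt [Tree n]]] * [Stmt [Tree n]]] * [Stmt [Tree n]]]
  [Item [Item [Stmt [Tree n]] * [Item [Stmt [Tree n]]]] * [Stmt [Tree n]]]
  [Item [Stmt [Tree n]] * [Item [Item [Stmt [Tree n]]] * [Stmt [Tree n]]]]
  [Item [Stmt [Tree n]] * [Item [Stmt [Tree n]] * [Item [Stmt [Tree n]]]]]

4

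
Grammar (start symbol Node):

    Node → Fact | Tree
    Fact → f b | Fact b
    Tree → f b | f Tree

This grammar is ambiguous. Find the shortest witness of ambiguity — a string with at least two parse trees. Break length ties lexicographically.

length 2: f b has 2 parse trees

Two derivations of f b:
  Node ⇒ Fact ⇒ f b
  Node ⇒ Tree ⇒ f b

f b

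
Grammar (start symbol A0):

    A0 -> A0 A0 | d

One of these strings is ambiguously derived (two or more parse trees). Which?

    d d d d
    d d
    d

d d d d: 5 trees
d d: 1 tree
d: 1 tree

d d d d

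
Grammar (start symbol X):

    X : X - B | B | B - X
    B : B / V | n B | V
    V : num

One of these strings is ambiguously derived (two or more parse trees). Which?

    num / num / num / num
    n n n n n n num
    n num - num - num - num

n num - num - num - num

num / num / num / num: 1 tree
n n n n n n num: 1 tree
n num - num - num - num: 8 trees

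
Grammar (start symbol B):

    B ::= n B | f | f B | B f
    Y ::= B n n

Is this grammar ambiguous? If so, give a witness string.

Ambiguous

Witness: f f

Derivation 1: B ⇒ f B ⇒ f f
Derivation 2: B ⇒ B f ⇒ f f

Two distinct leftmost derivations for the same string.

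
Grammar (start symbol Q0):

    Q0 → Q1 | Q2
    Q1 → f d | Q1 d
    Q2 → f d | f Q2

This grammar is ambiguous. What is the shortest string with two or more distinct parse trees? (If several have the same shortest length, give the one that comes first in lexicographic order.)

f d

length 2: f d has 2 parse trees

Two derivations of f d:
  Q0 ⇒ Q1 ⇒ f d
  Q0 ⇒ Q2 ⇒ f d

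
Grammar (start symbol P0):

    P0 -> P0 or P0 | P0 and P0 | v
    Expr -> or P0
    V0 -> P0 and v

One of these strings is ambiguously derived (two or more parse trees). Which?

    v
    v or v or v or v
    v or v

v: 1 tree
v or v or v or v: 5 trees
v or v: 1 tree

v or v or v or v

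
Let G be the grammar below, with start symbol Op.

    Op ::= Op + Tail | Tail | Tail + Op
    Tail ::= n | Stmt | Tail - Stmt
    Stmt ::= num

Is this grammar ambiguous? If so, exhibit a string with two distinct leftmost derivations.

Ambiguous

Witness: n + n

Derivation 1: Op ⇒ Op + Tail ⇒ Tail + Tail ⇒ n + Tail ⇒ n + n
Derivation 2: Op ⇒ Tail + Op ⇒ n + Op ⇒ n + Tail ⇒ n + n

Two distinct leftmost derivations for the same string.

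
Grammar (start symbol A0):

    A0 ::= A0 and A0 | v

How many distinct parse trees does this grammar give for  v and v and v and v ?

Parse trees for v and v and v and v:
  [A0 [A0 v] and [A0 [A0 v] and [A0 [A0 v] and [A0 v]]]]
  [A0 [A0 v] and [A0 [A0 [A0 v] and [A0 v]] and [A0 v]]]
  [A0 [A0 [A0 v] and [A0 v]] and [A0 [A0 v] and [A0 v]]]
  [A0 [A0 [A0 v] and [A0 [A0 v] and [A0 v]]] and [A0 v]]
  [A0 [A0 [A0 [A0 v] and [A0 v]] and [A0 v]] and [A0 v]]

5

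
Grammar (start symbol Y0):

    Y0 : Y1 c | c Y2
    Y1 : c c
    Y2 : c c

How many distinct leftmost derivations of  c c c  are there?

2

Parse trees for c c c:
  [Y0 [Y1 c c] c]
  [Y0 c [Y2 c c]]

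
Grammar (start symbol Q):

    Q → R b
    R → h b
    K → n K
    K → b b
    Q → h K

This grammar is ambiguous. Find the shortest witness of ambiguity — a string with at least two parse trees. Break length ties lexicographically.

length 3: h b b has 2 parse trees

Two derivations of h b b:
  Q ⇒ R b ⇒ h b b
  Q ⇒ h K ⇒ h b b

h b b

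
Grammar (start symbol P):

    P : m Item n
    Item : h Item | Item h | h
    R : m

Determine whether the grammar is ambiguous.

Ambiguous

Witness: m h h n

Derivation 1: P ⇒ m Item n ⇒ m h Item n ⇒ m h h n
Derivation 2: P ⇒ m Item n ⇒ m Item h n ⇒ m h h n

Two distinct leftmost derivations for the same string.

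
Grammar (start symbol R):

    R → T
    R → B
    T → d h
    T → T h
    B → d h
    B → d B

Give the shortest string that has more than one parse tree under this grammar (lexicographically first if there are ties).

length 2: d h has 2 parse trees

Two derivations of d h:
  R ⇒ T ⇒ d h
  R ⇒ B ⇒ d h

d h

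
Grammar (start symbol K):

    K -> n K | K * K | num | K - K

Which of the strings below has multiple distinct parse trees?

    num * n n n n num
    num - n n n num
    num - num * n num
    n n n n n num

num - num * n num

num * n n n n num: 1 tree
num - n n n num: 1 tree
num - num * n num: 2 trees
n n n n n num: 1 tree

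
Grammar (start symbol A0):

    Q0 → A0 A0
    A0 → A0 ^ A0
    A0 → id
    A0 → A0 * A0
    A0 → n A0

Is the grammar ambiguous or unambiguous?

Witness: n id * id

Derivation 1: A0 ⇒ A0 * A0 ⇒ n A0 * A0 ⇒ n id * A0 ⇒ n id * id
Derivation 2: A0 ⇒ n A0 ⇒ n A0 * A0 ⇒ n id * A0 ⇒ n id * id

Two distinct leftmost derivations for the same string.

Ambiguous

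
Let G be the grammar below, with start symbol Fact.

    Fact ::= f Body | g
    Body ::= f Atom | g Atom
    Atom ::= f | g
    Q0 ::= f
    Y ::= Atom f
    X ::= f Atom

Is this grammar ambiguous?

Unambiguous

(Q0, Y, X are unreachable from Fact, so their rules don't affect L(Fact).) Each reachable nonterminal has at most one production per leading terminal, and all productions are right-linear; the derivation is determined token-by-token.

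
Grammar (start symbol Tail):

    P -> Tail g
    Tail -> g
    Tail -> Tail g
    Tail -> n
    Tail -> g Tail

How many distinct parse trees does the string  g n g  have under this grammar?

Parse trees for g n g:
  [Tail [Tail g [Tail n]] g]
  [Tail g [Tail [Tail n] g]]

2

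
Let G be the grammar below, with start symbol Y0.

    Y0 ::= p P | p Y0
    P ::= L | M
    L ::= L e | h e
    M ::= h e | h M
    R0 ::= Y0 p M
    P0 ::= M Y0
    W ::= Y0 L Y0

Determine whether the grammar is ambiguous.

Witness: p h e

Derivation 1: Y0 ⇒ p P ⇒ p L ⇒ p h e
Derivation 2: Y0 ⇒ p P ⇒ p M ⇒ p h e

Two distinct leftmost derivations for the same string.

Ambiguous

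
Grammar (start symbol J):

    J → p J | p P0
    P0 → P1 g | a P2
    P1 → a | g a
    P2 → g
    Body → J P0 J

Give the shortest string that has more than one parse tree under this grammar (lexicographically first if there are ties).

p a g

length 3: p a g has 2 parse trees

Two derivations of p a g:
  J ⇒ p P0 ⇒ p P1 g ⇒ p a g
  J ⇒ p P0 ⇒ p a P2 ⇒ p a g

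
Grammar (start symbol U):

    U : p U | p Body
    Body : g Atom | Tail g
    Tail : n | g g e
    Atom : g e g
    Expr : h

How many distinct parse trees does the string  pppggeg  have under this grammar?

2

Parse trees for pppggeg:
  [U p [U p [U p [Body g [Atom g e g]]]]]
  [U p [U p [U p [Body [Tail g g e] g]]]]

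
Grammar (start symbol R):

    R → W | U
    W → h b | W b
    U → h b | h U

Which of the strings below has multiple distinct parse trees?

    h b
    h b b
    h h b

h b

h b: 2 trees
h b b: 1 tree
h h b: 1 tree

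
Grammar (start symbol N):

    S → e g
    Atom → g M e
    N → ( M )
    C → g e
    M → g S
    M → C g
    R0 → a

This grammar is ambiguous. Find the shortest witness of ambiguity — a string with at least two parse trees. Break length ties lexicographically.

( g e g )

length 5: ( g e g ) has 2 parse trees

Two derivations of ( g e g ):
  N ⇒ ( M ) ⇒ ( g S ) ⇒ ( g e g )
  N ⇒ ( M ) ⇒ ( C g ) ⇒ ( g e g )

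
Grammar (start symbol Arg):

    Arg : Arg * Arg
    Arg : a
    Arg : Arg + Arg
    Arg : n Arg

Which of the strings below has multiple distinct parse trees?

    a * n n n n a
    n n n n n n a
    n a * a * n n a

a * n n n n a: 1 tree
n n n n n n a: 1 tree
n a * a * n n a: 5 trees

n a * a * n n a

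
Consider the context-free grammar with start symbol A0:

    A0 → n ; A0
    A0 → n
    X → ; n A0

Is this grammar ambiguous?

Unambiguous

(X is unreachable from A0, so its rules don't affect L(A0).) The reachable grammar is A → atom sep A | atom. Each atom is followed by either the separator (recurse) or end-of-string (stop) — no choice point.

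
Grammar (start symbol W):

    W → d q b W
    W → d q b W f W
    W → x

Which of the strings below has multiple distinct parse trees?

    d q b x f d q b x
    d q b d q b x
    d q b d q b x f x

d q b d q b x f x

d q b x f d q b x: 1 tree
d q b d q b x: 1 tree
d q b d q b x f x: 2 trees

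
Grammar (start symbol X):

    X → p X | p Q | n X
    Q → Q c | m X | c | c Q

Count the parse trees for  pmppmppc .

Parse trees for pmppmppc:
  [X p [Q m [X p [X p [Q m [X p [X p [Q c]]]]]]]]

1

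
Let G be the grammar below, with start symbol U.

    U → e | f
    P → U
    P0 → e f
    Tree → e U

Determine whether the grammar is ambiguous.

Only U is reachable from U; ignoring the rest: The reachable rules are right-linear with at most one rule per (nonterminal, next-terminal) pair. Each input token forces the next rule, so parsing is deterministic.

Unambiguous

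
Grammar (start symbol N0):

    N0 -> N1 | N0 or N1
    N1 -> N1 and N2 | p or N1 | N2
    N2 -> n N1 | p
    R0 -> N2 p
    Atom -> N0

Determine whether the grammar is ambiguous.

Ambiguous

Witness: p or p

Derivation 1: N0 ⇒ N1 ⇒ p or N1 ⇒ p or N2 ⇒ p or p
Derivation 2: N0 ⇒ N0 or N1 ⇒ N1 or N1 ⇒ N2 or N1 ⇒ p or N1 ⇒ p or N2 ⇒ p or p

Two distinct leftmost derivations for the same string.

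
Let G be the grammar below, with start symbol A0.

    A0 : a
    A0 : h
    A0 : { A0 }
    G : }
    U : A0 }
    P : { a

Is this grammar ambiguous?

Unambiguous

Only A0 is reachable from A0; ignoring the rest: L(A0) is { openⁿ atom closeⁿ : n ≥ 0 }. The bracket depth fixes n, and the derivation is forced at every step.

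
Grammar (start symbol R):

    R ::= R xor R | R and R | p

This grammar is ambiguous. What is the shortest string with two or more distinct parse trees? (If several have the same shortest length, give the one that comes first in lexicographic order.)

p and p and p

length 1: no string has ≥2 trees
length 3: no string has ≥2 trees
length 5: p and p and p has 2 parse trees

Two derivations of p and p and p:
  R ⇒ R and R ⇒ R and R and R ⇒ p and R and R ⇒ p and p and R ⇒ p and p and p
  R ⇒ R and R ⇒ p and R ⇒ p and R and R ⇒ p and p and R ⇒ p and p and p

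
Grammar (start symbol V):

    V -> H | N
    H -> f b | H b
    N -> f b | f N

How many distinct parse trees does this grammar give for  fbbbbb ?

1

Parse trees for fbbbbb:
  [V [H [H [H [H [H f b] b] b] b] b]]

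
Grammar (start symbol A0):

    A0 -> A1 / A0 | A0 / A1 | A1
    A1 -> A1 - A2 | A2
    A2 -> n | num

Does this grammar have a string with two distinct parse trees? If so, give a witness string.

Ambiguous

Witness: n / n

Derivation 1: A0 ⇒ A1 / A0 ⇒ A2 / A0 ⇒ n / A0 ⇒ n / A1 ⇒ n / A2 ⇒ n / n
Derivation 2: A0 ⇒ A0 / A1 ⇒ A1 / A1 ⇒ A2 / A1 ⇒ n / A1 ⇒ n / A2 ⇒ n / n

Two distinct leftmost derivations for the same string.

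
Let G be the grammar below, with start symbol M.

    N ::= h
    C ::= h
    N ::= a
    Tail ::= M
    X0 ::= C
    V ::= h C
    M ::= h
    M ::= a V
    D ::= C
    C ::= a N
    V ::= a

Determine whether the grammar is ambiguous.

Only M, V, C, N are reachable from M; ignoring the rest: Each reachable nonterminal has at most one production per leading terminal, and all productions are right-linear; the derivation is determined token-by-token.

Unambiguous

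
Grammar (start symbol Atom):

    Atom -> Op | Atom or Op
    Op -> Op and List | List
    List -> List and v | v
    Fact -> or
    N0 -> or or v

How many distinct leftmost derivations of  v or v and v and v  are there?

4

Parse trees for v or v and v and v:
  [Atom [Atom [Op [List v]]] or [Op [Op [List v]] and [List [List v] and v]]]
  [Atom [Atom [Op [List v]]] or [Op [Op [Op [List v]] and [List v]] and [List v]]]
  [Atom [Atom [Op [List v]]] or [Op [Op [List [List v] and v]] and [List v]]]
  [Atom [Atom [Op [List v]]] or [Op [List [List [List v] and v] and v]]]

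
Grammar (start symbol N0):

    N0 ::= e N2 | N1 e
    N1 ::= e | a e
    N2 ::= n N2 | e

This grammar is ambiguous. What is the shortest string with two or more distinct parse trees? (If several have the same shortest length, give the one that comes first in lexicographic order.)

e e

length 2: e e has 2 parse trees

Two derivations of e e:
  N0 ⇒ e N2 ⇒ e e
  N0 ⇒ N1 e ⇒ e e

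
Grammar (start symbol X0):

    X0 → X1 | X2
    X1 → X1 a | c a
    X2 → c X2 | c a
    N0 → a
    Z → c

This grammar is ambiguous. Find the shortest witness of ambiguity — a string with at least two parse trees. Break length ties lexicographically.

c a

length 2: c a has 2 parse trees

Two derivations of c a:
  X0 ⇒ X1 ⇒ c a
  X0 ⇒ X2 ⇒ c a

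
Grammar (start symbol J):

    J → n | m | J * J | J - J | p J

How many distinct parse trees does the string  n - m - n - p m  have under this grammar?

Parse trees for n - m - n - p m:
  [J [J n] - [J [J m] - [J [J n] - [J p [J m]]]]]
  [J [J n] - [J [J [J m] - [J n]] - [J p [J m]]]]
  [J [J [J n] - [J m]] - [J [J n] - [J p [J m]]]]
  [J [J [J n] - [J [J m] - [J n]]] - [J p [J m]]]
  [J [J [J [J n] - [J m]] - [J n]] - [J p [J m]]]

5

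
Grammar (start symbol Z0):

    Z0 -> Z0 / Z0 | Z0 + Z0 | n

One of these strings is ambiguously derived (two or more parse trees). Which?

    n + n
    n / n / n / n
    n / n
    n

n / n / n / n

n + n: 1 tree
n / n / n / n: 5 trees
n / n: 1 tree
n: 1 tree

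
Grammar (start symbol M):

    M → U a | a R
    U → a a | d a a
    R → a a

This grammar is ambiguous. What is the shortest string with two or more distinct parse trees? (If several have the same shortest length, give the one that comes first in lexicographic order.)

length 3: a a a has 2 parse trees

Two derivations of a a a:
  M ⇒ U a ⇒ a a a
  M ⇒ a R ⇒ a a a

a a a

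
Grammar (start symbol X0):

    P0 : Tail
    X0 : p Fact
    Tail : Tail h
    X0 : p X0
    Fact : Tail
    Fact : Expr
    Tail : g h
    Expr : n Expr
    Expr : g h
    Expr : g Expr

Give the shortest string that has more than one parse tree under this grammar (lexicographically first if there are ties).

length 3: p g h has 2 parse trees

Two derivations of p g h:
  X0 ⇒ p Fact ⇒ p Tail ⇒ p g h
  X0 ⇒ p Fact ⇒ p Expr ⇒ p g h

p g h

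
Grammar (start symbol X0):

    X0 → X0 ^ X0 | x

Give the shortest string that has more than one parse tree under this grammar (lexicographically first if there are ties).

length 1: no string has ≥2 trees
length 3: no string has ≥2 trees
length 5: x ^ x ^ x has 2 parse trees

Two derivations of x ^ x ^ x:
  X0 ⇒ X0 ^ X0 ⇒ X0 ^ X0 ^ X0 ⇒ x ^ X0 ^ X0 ⇒ x ^ x ^ X0 ⇒ x ^ x ^ x
  X0 ⇒ X0 ^ X0 ⇒ x ^ X0 ⇒ x ^ X0 ^ X0 ⇒ x ^ x ^ X0 ⇒ x ^ x ^ x

x ^ x ^ x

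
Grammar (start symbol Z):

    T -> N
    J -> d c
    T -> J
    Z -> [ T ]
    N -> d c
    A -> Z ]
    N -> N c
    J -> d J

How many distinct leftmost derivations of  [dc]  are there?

2

Parse trees for [dc]:
  [Z [ [T [N d c]] ]]
  [Z [ [T [J d c]] ]]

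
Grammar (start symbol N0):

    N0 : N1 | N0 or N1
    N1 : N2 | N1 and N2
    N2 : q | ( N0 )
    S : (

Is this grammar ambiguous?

Unambiguous

(S is unreachable from N0, so its rules don't affect L(N0).) The grammar is stratified — N0 handles 'or' (left-recursive), N1 handles 'and', N2 atoms. Each operator has a fixed associativity and precedence level, so every string has one parse.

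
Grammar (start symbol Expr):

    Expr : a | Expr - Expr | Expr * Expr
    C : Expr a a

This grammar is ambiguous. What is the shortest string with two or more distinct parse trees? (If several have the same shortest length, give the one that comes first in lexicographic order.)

a * a * a

length 1: no string has ≥2 trees
length 3: no string has ≥2 trees
length 5: a * a * a has 2 parse trees

Two derivations of a * a * a:
  Expr ⇒ Expr * Expr ⇒ a * Expr ⇒ a * Expr * Expr ⇒ a * a * Expr ⇒ a * a * a
  Expr ⇒ Expr * Expr ⇒ Expr * Expr * Expr ⇒ a * Expr * Expr ⇒ a * a * Expr ⇒ a * a * a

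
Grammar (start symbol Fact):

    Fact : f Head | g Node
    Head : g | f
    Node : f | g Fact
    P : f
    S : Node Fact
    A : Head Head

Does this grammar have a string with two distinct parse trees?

Unambiguous

(P, S, A are unreachable from Fact, so their rules don't affect L(Fact).) The reachable rules are right-linear with at most one rule per (nonterminal, next-terminal) pair. Each input token forces the next rule, so parsing is deterministic.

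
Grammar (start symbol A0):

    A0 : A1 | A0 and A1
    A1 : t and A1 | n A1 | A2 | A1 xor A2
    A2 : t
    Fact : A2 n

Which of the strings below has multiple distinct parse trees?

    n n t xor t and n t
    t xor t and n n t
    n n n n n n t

n n t xor t and n t: 3 trees
t xor t and n n t: 1 tree
n n n n n n t: 1 tree

n n t xor t and n t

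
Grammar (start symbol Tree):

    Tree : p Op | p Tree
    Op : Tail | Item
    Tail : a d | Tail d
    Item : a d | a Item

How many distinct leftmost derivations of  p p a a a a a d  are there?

Parse trees for p p a a a a a d:
  [Tree p [Tree p [Op [Item a [Item a [Item a [Item a [Item a d]]]]]]]]

1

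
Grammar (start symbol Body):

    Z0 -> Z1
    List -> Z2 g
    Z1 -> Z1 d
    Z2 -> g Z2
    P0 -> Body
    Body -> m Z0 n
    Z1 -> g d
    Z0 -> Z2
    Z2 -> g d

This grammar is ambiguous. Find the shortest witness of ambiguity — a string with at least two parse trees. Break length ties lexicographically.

length 4: m g d n has 2 parse trees

Two derivations of m g d n:
  Body ⇒ m Z0 n ⇒ m Z1 n ⇒ m g d n
  Body ⇒ m Z0 n ⇒ m Z2 n ⇒ m g d n

m g d n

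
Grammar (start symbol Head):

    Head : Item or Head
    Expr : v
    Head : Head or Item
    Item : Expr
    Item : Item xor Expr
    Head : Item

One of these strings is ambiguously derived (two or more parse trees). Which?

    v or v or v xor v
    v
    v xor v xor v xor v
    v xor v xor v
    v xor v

v or v or v xor v

v or v or v xor v: 4 trees
v: 1 tree
v xor v xor v xor v: 1 tree
v xor v xor v: 1 tree
v xor v: 1 tree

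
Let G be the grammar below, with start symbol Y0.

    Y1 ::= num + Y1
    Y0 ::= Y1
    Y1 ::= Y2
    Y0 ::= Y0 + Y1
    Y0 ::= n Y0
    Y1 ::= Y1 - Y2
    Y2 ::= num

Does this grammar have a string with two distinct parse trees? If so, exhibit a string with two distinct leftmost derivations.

Witness: num + num

Derivation 1: Y0 ⇒ Y1 ⇒ num + Y1 ⇒ num + Y2 ⇒ num + num
Derivation 2: Y0 ⇒ Y0 + Y1 ⇒ Y1 + Y1 ⇒ Y2 + Y1 ⇒ num + Y1 ⇒ num + Y2 ⇒ num + num

Two distinct leftmost derivations for the same string.

Ambiguous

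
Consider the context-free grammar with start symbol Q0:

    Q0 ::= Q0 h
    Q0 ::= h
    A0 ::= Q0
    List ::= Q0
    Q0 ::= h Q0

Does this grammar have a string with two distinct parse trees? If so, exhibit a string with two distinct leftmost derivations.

Ambiguous

Witness: h h

Derivation 1: Q0 ⇒ Q0 h ⇒ h h
Derivation 2: Q0 ⇒ h Q0 ⇒ h h

Two distinct leftmost derivations for the same string.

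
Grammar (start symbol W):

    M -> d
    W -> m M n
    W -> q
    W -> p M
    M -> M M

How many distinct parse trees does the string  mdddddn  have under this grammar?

Parse trees for mdddddn (showing first 6 of 14):
  [W m [M [M d] [M [M d] [M [M d] [M [M d] [M d]]]]] n]
  [W m [M [M d] [M [M d] [M [M [M d] [M d]] [M d]]]] n]
  [W m [M [M d] [M [M [M d] [M d]] [M [M d] [M d]]]] n]
  [W m [M [M d] [M [M [M d] [M [M d] [M d]]] [M d]]] n]
  [W m [M [M d] [M [M [M [M d] [M d]] [M d]] [M d]]] n]
  [W m [M [M [M d] [M d]] [M [M d] [M [M d] [M d]]]] n]

14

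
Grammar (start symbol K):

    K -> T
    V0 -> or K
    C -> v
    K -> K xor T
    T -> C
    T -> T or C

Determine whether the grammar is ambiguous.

Unambiguous

Only K, T, C are reachable from K; ignoring the rest: The grammar is stratified — K handles 'xor' (left-recursive), T handles 'or', C atoms. Each operator has a fixed associativity and precedence level, so every string has one parse.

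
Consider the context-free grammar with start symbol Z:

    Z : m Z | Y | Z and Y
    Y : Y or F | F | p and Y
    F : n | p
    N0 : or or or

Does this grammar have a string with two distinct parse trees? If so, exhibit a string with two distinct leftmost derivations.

Witness: p and n

Derivation 1: Z ⇒ Y ⇒ p and Y ⇒ p and F ⇒ p and n
Derivation 2: Z ⇒ Z and Y ⇒ Y and Y ⇒ F and Y ⇒ p and Y ⇒ p and F ⇒ p and n

Two distinct leftmost derivations for the same string.

Ambiguous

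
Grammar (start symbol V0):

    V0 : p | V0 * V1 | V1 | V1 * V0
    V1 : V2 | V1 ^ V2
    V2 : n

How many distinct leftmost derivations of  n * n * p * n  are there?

Parse trees for n * n * p * n:
  [V0 [V0 [V1 [V2 n]] * [V0 [V1 [V2 n]] * [V0 p]]] * [V1 [V2 n]]]
  [V0 [V1 [V2 n]] * [V0 [V0 [V1 [V2 n]] * [V0 p]] * [V1 [V2 n]]]]
  [V0 [V1 [V2 n]] * [V0 [V1 [V2 n]] * [V0 [V0 p] * [V1 [V2 n]]]]]

3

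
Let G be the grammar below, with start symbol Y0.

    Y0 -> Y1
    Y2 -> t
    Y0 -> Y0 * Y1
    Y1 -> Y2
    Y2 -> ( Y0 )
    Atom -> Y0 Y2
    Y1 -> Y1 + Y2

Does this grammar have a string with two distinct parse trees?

Unambiguous

Only Y0, Y1, Y2 are reachable from Y0; ignoring the rest: This is a standard precedence ladder (Y0 over Y1 over Y2), with each level left-recursive on its own operator ('*' at Y0, '+' at Y1). That structure is LR(1), hence unambiguous.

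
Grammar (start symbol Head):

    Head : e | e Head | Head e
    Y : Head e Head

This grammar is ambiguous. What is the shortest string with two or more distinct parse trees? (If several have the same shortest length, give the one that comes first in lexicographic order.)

e e

length 1: no string has ≥2 trees
length 2: e e has 2 parse trees

Two derivations of e e:
  Head ⇒ e Head ⇒ e e
  Head ⇒ Head e ⇒ e e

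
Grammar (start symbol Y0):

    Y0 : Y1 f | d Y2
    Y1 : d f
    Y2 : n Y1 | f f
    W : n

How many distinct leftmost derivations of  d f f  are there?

2

Parse trees for d f f:
  [Y0 [Y1 d f] f]
  [Y0 d [Y2 f f]]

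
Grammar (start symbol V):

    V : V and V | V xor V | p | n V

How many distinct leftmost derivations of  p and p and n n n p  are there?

Parse trees for p and p and n n n p:
  [V [V p] and [V [V p] and [V n [V n [V n [V p]]]]]]
  [V [V [V p] and [V p]] and [V n [V n [V n [V p]]]]]

2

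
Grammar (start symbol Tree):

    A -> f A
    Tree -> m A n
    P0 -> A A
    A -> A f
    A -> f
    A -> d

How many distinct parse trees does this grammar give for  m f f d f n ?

Parse trees for m f f d f n:
  [Tree m [A f [A f [A [A d] f]]] n]
  [Tree m [A f [A [A f [A d]] f]] n]
  [Tree m [A [A f [A f [A d]]] f] n]

3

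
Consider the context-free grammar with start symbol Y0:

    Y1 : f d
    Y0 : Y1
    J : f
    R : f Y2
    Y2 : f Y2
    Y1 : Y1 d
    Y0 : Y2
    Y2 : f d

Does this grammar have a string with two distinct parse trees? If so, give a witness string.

Ambiguous

Witness: f d

Derivation 1: Y0 ⇒ Y1 ⇒ f d
Derivation 2: Y0 ⇒ Y2 ⇒ f d

Two distinct leftmost derivations for the same string.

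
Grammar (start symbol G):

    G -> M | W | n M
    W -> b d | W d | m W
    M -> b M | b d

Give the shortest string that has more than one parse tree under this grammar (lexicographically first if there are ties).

length 2: b d has 2 parse trees

Two derivations of b d:
  G ⇒ M ⇒ b d
  G ⇒ W ⇒ b d

b d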